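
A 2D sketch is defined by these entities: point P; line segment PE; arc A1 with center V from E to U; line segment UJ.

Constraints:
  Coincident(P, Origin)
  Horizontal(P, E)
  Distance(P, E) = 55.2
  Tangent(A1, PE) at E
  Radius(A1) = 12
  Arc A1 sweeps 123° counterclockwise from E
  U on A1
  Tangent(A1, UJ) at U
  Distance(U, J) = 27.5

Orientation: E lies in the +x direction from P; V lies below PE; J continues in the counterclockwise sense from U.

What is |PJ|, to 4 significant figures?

73.10

On A1, E sits at bearing 90° from V; a 123° counterclockwise sweep puts U at bearing 213°, so U = V + 12.0·(cos 213°, sin 213°) = (45.14, -18.54). The tangent condition forces VU to be normal to UJ, so UJ runs along (−sin 213°, cos 213°); with |UJ| = 27.5, J = (60.11, -41.60). Then |PJ| = |J − P| = 73.10.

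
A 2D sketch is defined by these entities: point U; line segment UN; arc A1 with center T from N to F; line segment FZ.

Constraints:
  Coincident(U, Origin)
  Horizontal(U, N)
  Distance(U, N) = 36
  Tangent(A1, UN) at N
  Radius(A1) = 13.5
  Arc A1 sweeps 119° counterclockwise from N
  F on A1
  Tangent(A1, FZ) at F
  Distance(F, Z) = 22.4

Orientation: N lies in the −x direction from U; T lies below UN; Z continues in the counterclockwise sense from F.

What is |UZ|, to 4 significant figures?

54.19

U is at the origin; UN is horizontal with |UN| = 36.0 and N on the −x side, so N = (-36.00, 0.000). A1 meets UN tangentially, so TN is at right angles to UN, so T = N + (0, -13.5) = (-36.00, -13.50). On A1, N sits at bearing 90° from T; a 119° counterclockwise sweep puts F at bearing 209°, so F = T + 13.5·(cos 209°, sin 209°) = (-47.81, -20.04). Tangency of A1 to FZ means the radius TF is perpendicular to FZ, so FZ runs along (−sin 209°, cos 209°); with |FZ| = 22.4, Z = (-36.95, -39.64). Then |UZ| = |Z − U| = 54.19.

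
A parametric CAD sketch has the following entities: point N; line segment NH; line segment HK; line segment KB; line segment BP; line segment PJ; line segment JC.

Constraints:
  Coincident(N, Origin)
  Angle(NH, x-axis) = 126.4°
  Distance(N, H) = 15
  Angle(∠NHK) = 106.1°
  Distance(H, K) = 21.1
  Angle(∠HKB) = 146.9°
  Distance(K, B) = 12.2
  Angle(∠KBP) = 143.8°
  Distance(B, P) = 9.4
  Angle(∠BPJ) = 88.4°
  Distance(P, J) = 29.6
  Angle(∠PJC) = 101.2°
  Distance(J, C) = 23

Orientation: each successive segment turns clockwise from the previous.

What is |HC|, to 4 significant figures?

7.227

N is at the origin; NH runs at 126.4° with length 15.0, so H = (-8.901, 12.07). ∠NHK = 106.1° gives HK at 52.50° from the x-axis; with |HK| = 21.1, K = (3.944, 28.81). ∠HKB = 146.9° gives KB at 19.40° from the x-axis; with |KB| = 12.2, B = (15.45, 32.87). ∠KBP = 143.8° gives BP at -16.80° from the x-axis; with |BP| = 9.4, P = (24.45, 30.15). ∠BPJ = 88.4° gives PJ at -108.4° from the x-axis; with |PJ| = 29.6, J = (15.11, 2.062). ∠PJC = 101.2° gives JC at 172.8° from the x-axis; with |JC| = 23.0, C = (-7.712, 4.945). Then |HC| = |C − H| = 7.227.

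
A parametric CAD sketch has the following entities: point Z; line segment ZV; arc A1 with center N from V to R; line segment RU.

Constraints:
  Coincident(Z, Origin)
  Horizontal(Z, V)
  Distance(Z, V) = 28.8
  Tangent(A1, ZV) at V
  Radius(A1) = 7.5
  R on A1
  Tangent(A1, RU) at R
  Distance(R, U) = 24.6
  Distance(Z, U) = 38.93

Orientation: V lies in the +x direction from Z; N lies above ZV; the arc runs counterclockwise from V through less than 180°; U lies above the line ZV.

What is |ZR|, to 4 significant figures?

36.96

Checks: |NV| = 7.500 ✓; |NR| = 7.500 ✓; ∠(NR, RU) = 90.00° ✓; |RU| = 24.60 ✓; |ZU| = 38.93 ✓.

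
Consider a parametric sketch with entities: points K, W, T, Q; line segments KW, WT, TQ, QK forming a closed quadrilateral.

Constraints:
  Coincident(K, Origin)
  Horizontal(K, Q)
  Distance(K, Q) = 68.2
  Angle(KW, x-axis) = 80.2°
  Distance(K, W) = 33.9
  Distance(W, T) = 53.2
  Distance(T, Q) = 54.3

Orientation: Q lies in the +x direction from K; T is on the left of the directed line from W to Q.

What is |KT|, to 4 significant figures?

76.45

Checks: |WT| = 53.20 ✓; |TQ| = 54.30 ✓.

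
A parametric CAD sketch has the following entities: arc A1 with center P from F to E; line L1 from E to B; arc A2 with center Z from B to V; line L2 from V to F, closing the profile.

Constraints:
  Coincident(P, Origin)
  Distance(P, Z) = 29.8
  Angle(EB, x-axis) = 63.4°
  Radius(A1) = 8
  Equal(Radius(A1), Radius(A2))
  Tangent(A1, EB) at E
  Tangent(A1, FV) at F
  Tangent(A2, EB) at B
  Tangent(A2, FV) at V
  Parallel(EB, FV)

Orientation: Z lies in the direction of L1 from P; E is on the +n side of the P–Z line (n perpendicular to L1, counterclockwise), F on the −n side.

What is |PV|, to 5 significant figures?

30.855

The slot axis is L1's direction at 63.4°, so u = (cos 63.4°, sin 63.4°) = (0.44776, 0.89415) and n = (−sin 63.4°, cos 63.4°) = (-0.89415, 0.44776). P is at the origin and Z lies 29.8 along u from P, so Z = 29.8·u = (13.343, 26.646). Tangency of A1 to both parallel lines with radius 8.0 puts E and F at P ± 8.0·n: E = (-7.1532, 3.5821), F = (7.1532, -3.5821). Equal radii place B and V the same way about Z: B = Z + 8.0·n = (6.1900, 30.228), V = Z − 8.0·n = (20.496, 23.064). Then |PV| = |V − P| = 30.855.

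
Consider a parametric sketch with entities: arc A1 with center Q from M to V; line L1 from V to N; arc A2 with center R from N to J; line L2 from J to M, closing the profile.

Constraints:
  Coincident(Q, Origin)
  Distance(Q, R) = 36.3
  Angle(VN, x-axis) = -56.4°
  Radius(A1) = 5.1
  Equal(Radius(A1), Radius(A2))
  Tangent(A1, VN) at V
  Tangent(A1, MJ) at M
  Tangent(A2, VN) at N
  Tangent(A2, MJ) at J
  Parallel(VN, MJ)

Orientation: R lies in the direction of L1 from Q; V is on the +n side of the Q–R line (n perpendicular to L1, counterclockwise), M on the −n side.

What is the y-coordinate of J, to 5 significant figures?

-33.057

The slot axis is L1's direction at -56.4°, so u = (cos -56.4°, sin -56.4°) = (0.55339, -0.83292) and n = (−sin -56.4°, cos -56.4°) = (0.83292, 0.55339). Q is at the origin and R lies 36.3 along u from Q, so R = 36.3·u = (20.088, -30.235). Tangency of A1 to both parallel lines with radius 5.1 puts V and M at Q ± 5.1·n: V = (4.2479, 2.8223), M = (-4.2479, -2.8223). Equal radii place N and J the same way about R: N = R + 5.1·n = (24.336, -27.413), J = R − 5.1·n = (15.840, -33.057). So J.y = -33.057.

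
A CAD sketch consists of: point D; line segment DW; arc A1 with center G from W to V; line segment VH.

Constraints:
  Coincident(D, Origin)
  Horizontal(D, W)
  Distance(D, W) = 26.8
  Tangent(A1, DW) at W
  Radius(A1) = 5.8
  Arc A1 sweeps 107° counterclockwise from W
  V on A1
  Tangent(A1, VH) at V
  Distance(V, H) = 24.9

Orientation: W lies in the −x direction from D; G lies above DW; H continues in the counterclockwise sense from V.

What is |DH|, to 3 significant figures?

42.4

D is at the origin; D and W share the same y with |DW| = 26.8 and W on the −x side, so W = (-26.8, 0.00). Since A1 is tangent to DW there, GW ⟂ DW, so G = W + (0, 5.8) = (-26.8, 5.80). On A1, W sits at bearing -90° from G; a 107° counterclockwise sweep puts V at bearing 17°, so V = G + 5.8·(cos 17°, sin 17°) = (-21.3, 7.50). A1 meets VH tangentially, so GV is at right angles to VH, so VH runs along (−sin 17°, cos 17°); with |VH| = 24.9, H = (-28.5, 31.3). Then |DH| = |H − D| = 42.4.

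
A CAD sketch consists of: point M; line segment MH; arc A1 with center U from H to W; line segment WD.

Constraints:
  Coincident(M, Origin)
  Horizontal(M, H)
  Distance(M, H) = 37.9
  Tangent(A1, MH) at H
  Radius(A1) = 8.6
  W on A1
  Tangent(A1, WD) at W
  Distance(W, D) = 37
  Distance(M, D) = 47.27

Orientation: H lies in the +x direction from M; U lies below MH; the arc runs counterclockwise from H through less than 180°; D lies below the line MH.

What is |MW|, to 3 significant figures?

30.3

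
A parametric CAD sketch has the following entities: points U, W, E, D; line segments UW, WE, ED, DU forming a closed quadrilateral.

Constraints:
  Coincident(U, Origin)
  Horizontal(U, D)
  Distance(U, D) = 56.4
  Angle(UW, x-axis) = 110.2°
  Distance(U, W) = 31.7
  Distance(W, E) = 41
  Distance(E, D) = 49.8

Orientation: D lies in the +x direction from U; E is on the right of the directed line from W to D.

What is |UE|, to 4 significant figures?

10.02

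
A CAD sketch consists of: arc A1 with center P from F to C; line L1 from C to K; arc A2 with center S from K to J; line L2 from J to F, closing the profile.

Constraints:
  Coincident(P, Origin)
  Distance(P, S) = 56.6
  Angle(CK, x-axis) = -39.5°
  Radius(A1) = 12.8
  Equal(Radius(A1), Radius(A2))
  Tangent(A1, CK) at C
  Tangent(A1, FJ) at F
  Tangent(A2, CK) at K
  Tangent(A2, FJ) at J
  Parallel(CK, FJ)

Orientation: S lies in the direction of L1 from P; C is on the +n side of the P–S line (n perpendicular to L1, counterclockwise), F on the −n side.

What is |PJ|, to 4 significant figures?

58.03

The slot axis is L1's direction at -39.5°, so u = (cos -39.5°, sin -39.5°) = (0.7716, -0.6361) and n = (−sin -39.5°, cos -39.5°) = (0.6361, 0.7716). P is at the origin and S lies 56.6 along u from P, so S = 56.6·u = (43.67, -36.00). Tangency of A1 to both parallel lines with radius 12.8 puts C and F at P ± 12.8·n: C = (8.142, 9.877), F = (-8.142, -9.877). Equal radii place K and J the same way about S: K = S + 12.8·n = (51.82, -26.13), J = S − 12.8·n = (35.53, -45.88). Then |PJ| = |J − P| = 58.03.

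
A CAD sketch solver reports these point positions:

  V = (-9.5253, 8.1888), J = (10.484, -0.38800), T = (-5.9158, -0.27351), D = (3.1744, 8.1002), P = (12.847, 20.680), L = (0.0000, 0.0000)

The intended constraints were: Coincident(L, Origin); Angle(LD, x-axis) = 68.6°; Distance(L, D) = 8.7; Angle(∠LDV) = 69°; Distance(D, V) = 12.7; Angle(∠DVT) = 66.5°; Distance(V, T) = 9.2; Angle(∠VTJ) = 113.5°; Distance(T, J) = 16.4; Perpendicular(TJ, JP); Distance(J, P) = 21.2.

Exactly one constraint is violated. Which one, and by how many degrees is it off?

Perpendicular(TJ, JP) — off by 6.00°.

L = (0.00, 0.00) ✓; LD at 68.60° ✓; |LD| = 8.700 ✓; ∠LDV = 69.00° ✓; |DV| = 12.70 ✓; ∠DVT = 66.50° ✓; |VT| = 9.200 ✓; ∠VTJ = 113.5° ✓; |TJ| = 16.40 ✓; ∠(TJ, JP) = 84.00° ✗; |JP| = 21.20 ✓.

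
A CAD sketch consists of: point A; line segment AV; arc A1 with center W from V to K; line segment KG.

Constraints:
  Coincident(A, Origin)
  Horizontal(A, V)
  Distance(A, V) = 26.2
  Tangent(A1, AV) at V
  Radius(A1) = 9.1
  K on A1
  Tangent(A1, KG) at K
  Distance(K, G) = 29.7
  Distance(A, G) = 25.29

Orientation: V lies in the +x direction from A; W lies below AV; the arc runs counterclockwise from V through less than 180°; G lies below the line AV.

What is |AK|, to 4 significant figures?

19.63

Checks: |WK| = 9.100 ✓; ∠(WK, KG) = 90.00° ✓; |KG| = 29.70 ✓; |AG| = 25.29 ✓.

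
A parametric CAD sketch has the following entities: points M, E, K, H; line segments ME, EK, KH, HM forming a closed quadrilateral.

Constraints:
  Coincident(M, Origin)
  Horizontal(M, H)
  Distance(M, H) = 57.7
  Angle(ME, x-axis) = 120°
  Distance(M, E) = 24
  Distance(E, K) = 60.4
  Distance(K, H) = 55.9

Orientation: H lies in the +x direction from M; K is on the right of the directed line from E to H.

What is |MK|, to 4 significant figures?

36.56

M is at the origin; M and H share the same y with |MH| = 57.7 and H in +x, so H = (57.7, 0). ME runs at 120.0° with |ME| = 24.0, so E = (-12.00, 20.78). K is determined by |EK| = 60.4 and |KH| = 55.9 together: it lies at the intersection of circle(E, 60.4) and circle(H, 55.9). With |EH| = 72.73, the foot of the radical line on EH is 39.96 from E and the perpendicular offset is √(60.4² − 39.96²) = 45.29. Taking the right-of-EH solution: K = (13.36, -34.04).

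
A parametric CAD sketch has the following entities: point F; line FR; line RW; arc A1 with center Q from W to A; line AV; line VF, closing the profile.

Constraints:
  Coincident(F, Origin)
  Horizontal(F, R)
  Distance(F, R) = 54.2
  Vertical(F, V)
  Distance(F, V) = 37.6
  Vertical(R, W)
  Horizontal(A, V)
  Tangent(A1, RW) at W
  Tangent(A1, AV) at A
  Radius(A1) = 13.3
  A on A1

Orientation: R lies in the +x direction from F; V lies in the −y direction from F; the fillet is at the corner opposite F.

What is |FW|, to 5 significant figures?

59.398

F is at the origin; FR is horizontal with |FR| = 54.2 and R on the +x side, so R = (54.200, 0.0000). F and V share the same x with |FV| = 37.6 and V on the −y side, so V = (0.0000, -37.600). The virtual corner opposite F is at (54.200, -37.600). A1 meets RW tangentially, so QW is at right angles to RW and the tangent condition forces QA to be normal to AV, with radius 13.3, so the center Q sits 13.3 in from both sides at Q = (40.900, -24.300). That places the tangent points at W = (54.200, -24.300) on RW and A = (40.900, -37.600) on AV. Then |FW| = |W − F| = 59.398.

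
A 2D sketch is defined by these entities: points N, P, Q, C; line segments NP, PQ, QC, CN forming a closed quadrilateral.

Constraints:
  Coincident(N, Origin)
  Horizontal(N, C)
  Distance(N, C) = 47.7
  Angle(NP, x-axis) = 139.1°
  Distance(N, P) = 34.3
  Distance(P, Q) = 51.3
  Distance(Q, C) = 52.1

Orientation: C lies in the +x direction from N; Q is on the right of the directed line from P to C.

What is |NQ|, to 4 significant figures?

21.63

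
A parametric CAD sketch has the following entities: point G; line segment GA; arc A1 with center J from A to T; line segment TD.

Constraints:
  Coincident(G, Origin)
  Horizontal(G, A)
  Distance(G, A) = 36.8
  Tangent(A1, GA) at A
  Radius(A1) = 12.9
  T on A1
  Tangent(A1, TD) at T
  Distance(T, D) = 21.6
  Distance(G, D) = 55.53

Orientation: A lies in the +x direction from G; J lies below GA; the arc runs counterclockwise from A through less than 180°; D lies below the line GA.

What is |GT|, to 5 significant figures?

34.219

Checks: |GA| = 36.80 ✓; ∠(JA, AG) = 90.00° ✓; |JT| = 12.90 ✓; ∠(JT, TD) = 90.00° ✓; |TD| = 21.60 ✓; |GD| = 55.53 ✓.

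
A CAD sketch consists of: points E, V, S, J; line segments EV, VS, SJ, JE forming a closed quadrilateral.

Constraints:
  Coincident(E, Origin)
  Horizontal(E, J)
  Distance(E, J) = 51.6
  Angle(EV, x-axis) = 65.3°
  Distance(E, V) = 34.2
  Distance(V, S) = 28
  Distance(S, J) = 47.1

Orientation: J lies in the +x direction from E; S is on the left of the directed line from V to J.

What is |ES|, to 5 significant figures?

59.362

E is at the origin; EJ is horizontal with |EJ| = 51.6 and J in +x, so J = (51.6, 0). EV runs at 65.3° with |EV| = 34.2, so V = (14.291, 31.071). S is determined by |VS| = 28.0 and |SJ| = 47.1 together: it lies at the intersection of circle(V, 28.0) and circle(J, 47.1). With |VJ| = 48.553, the foot of the radical line on VJ is 9.5047 from V and the perpendicular offset is √(28.0² − 9.5047²) = 26.337. Taking the left-of-VJ solution: S = (38.449, 45.227).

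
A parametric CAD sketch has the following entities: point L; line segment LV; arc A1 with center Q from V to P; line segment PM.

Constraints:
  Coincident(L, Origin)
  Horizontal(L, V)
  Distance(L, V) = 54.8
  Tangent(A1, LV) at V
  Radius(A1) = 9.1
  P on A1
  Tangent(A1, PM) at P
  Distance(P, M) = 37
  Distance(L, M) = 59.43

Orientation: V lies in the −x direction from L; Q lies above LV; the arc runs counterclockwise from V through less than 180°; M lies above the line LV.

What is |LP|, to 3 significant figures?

46.5

L is at the origin; L and V share the same y with |LV| = 54.8 and V on the −x side, so V = (-54.8, 0.00). Tangency of A1 to LV means the radius QV is perpendicular to LV, so Q = V + (0, 9.1) = (-54.8, 9.10). Since QP ⟂ PM (tangency), |QM| = √(9.1² + 37.0²) = 38.1 regardless of where P sits on A1. So M lies on both circle(L, 59.43) and circle(Q, 38.1); the above-LV intersection is M = (-39.8, 44.1). P is the foot of the tangent from M: P = (-45.8, 7.62).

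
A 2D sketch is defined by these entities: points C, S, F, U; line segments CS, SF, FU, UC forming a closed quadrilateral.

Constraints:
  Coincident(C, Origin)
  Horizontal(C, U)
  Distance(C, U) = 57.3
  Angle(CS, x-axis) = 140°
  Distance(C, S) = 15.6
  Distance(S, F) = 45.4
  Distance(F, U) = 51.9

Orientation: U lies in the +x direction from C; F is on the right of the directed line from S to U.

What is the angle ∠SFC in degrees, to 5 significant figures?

8.0909°

Checks: |SF| = 45.40 ✓; |FU| = 51.90 ✓.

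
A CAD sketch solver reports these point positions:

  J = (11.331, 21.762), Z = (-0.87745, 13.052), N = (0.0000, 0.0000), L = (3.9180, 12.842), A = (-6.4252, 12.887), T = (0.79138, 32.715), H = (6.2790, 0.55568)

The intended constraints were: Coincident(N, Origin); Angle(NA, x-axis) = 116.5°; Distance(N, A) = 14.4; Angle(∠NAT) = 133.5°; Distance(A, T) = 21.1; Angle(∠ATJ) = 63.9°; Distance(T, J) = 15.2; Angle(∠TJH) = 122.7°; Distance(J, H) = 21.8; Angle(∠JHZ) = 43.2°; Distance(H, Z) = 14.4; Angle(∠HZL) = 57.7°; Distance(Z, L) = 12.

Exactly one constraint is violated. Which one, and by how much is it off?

Distance(Z, L) = 12 — off by 7.20.

N = (0.00, 0.00) ✓; NA at 116.5° ✓; |NA| = 14.40 ✓; ∠NAT = 133.5° ✓; |AT| = 21.10 ✓; ∠ATJ = 63.90° ✓; |TJ| = 15.20 ✓; ∠TJH = 122.7° ✓; |JH| = 21.80 ✓; ∠JHZ = 43.20° ✓; |HZ| = 14.40 ✓; ∠HZL = 57.69° ✓; |ZL| = 4.800 ✗.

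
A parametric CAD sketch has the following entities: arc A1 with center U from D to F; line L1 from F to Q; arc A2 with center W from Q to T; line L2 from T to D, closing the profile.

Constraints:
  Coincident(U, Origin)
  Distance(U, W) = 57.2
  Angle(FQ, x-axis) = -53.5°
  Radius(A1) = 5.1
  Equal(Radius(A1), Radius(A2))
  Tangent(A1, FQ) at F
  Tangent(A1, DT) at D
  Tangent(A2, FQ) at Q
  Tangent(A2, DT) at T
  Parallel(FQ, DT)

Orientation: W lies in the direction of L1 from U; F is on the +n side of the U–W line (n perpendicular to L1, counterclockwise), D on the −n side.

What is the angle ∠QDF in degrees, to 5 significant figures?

79.889°

The slot axis is L1's direction at -53.5°, so u = (cos -53.5°, sin -53.5°) = (0.59482, -0.80386) and n = (−sin -53.5°, cos -53.5°) = (0.80386, 0.59482). U is at the origin and W lies 57.2 along u from U, so W = 57.2·u = (34.024, -45.981). Tangency of A1 to both parallel lines with radius 5.1 puts F and D at U ± 5.1·n: F = (4.0997, 3.0336), D = (-4.0997, -3.0336). Equal radii place Q and T the same way about W: Q = W + 5.1·n = (38.124, -42.947), T = W − 5.1·n = (29.924, -49.014). Then cos ∠QDF = DQ·DF / (|DQ||DF|), giving 79.889°.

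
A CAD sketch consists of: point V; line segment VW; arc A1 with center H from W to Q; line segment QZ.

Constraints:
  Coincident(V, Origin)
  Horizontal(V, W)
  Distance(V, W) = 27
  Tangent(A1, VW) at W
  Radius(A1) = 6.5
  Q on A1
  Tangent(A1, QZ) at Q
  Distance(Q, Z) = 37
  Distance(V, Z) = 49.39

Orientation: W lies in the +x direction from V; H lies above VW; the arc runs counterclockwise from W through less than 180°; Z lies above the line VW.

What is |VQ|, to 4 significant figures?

34.26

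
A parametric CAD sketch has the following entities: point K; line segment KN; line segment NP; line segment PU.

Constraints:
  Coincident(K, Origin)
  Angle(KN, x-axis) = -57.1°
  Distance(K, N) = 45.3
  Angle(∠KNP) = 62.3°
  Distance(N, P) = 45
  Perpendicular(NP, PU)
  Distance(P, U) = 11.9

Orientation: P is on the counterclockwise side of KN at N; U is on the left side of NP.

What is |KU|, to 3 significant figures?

37.0

K is at the origin; KN runs at -57.1° with length 45.3, so N = 45.3·(cos -57.1°, sin -57.1°) = (24.6, -38.0). ∠KNP = 62.3°, so NP runs at -57.1° + (180° − 62.3°) = 60.6° from the x-axis; with |NP| = 45.0, P = N + 45.0·(cos 60.6°, sin 60.6°) = (46.7, 1.17). The perpendicularity gives PU at right angles to NP; with |PU| = 11.9 on the left of NP, U = P + 11.9·(-0.871, 0.491) = (36.3, 7.01). Then |KU| = |U − K| = 37.0.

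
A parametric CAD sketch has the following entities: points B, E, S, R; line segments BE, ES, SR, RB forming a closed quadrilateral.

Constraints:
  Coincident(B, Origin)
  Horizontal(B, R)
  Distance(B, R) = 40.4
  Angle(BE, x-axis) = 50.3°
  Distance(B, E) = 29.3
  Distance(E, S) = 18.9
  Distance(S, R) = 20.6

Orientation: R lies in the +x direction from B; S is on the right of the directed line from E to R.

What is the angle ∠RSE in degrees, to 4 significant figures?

104.6°

Checks: |ES| = 18.90 ✓; |SR| = 20.60 ✓.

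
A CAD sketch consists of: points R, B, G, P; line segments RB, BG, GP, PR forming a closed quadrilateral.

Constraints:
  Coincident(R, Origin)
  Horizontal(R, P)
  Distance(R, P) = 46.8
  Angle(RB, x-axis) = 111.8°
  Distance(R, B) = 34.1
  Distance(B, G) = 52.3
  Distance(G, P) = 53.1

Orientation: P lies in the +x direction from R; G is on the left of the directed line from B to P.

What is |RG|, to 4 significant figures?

62.91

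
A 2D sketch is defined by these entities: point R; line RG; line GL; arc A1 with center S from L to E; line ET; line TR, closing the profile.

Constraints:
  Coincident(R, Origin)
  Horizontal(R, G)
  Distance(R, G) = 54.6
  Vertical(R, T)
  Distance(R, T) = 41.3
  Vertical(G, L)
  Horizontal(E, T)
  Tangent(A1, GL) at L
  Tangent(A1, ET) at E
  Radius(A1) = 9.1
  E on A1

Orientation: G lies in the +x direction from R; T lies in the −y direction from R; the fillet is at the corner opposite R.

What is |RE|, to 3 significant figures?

61.4

The virtual corner opposite R is at (54.6, -41.3). A1 meets GL tangentially, so SL is at right angles to GL and since A1 is tangent to ET there, SE ⟂ ET, with radius 9.1, so the center S sits 9.1 in from both sides at S = (45.5, -32.2). That places the tangent points at L = (54.6, -32.2) on GL and E = (45.5, -41.3) on ET. Then |RE| = |E − R| = 61.4.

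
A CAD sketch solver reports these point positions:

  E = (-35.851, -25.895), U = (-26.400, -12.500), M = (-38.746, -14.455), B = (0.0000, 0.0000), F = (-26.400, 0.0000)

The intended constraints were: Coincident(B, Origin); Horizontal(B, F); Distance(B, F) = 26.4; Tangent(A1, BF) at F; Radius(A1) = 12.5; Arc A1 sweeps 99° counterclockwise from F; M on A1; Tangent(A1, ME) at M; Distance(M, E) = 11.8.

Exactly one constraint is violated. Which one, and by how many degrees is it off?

Tangent(A1, ME) at M — off by 5.20°.

B = (0.00, 0.00) ✓; B.y = 0.00, F.y = 0.00 ✓; |BF| = 26.40 ✓; ∠(UF, FB) = 90.00° ✓; |UF| = 12.50 ✓; bearing(U→M) − bearing(U→F) = 99.00° ✓; |UM| = 12.50 ✓; ∠(UM, ME) = 84.80° ✗; |ME| = 11.80 ✓.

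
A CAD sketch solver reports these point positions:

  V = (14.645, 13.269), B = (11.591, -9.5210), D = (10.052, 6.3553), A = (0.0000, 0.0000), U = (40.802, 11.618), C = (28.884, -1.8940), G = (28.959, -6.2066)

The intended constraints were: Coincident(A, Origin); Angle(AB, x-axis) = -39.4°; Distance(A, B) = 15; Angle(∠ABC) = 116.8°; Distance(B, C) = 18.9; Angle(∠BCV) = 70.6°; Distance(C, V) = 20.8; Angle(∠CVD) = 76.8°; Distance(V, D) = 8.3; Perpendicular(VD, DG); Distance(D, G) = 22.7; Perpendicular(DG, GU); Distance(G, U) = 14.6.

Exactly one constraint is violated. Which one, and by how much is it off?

Distance(G, U) = 14.6 — off by 6.80.

A = (0.00, 0.00) ✓; AB at -39.40° ✓; |AB| = 15.00 ✓; ∠ABC = 116.8° ✓; |BC| = 18.90 ✓; ∠BCV = 70.60° ✓; |CV| = 20.80 ✓; ∠CVD = 76.80° ✓; |VD| = 8.300 ✓; ∠(VD, DG) = 90.00° ✓; |DG| = 22.70 ✓; ∠(DG, GU) = 90.00° ✓; |GU| = 21.40 ✗.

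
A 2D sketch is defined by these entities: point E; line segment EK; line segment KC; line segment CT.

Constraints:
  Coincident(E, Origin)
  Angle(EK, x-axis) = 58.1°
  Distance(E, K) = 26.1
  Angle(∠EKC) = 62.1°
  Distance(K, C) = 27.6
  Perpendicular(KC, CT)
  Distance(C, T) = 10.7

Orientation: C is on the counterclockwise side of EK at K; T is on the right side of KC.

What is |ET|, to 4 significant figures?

37.11

E is at the origin; EK runs at 58.1° with length 26.1, so K = 26.1·(cos 58.1°, sin 58.1°) = (13.79, 22.16). ∠EKC = 62.1°, so KC runs at 58.1° + (180° − 62.1°) = 176.0° from the x-axis; with |KC| = 27.6, C = K + 27.6·(cos 176.0°, sin 176.0°) = (-13.74, 24.08). KC ⟂ CT; with |CT| = 10.7 on the right of KC, T = C + 10.7·(0.06976, 0.9976) = (-12.99, 34.76). Then |ET| = |T − E| = 37.11.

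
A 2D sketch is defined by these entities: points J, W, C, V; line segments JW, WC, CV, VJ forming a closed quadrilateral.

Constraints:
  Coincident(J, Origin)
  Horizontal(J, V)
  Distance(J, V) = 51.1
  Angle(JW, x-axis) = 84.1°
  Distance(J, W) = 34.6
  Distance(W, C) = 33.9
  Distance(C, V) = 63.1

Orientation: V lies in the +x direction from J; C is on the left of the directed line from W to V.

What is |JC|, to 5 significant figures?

64.600

J is at the origin; J and V share the same y with |JV| = 51.1 and V in +x, so V = (51.1, 0). JW runs at 84.1° with |JW| = 34.6, so W = (3.5566, 34.417). C is determined by |WC| = 33.9 and |CV| = 63.1 together: it lies at the intersection of circle(W, 33.9) and circle(V, 63.1). With |WV| = 58.693, the foot of the radical line on WV is 5.2177 from W and the perpendicular offset is √(33.9² − 5.2177²) = 33.496. Taking the left-of-WV solution: C = (27.425, 58.490).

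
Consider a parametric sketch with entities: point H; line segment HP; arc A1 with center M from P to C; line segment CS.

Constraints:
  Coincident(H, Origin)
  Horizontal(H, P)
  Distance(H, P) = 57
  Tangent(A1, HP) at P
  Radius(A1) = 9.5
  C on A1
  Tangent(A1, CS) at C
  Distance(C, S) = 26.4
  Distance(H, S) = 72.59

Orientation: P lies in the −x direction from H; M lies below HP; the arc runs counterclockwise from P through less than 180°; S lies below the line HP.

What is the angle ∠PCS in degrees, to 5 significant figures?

130.69°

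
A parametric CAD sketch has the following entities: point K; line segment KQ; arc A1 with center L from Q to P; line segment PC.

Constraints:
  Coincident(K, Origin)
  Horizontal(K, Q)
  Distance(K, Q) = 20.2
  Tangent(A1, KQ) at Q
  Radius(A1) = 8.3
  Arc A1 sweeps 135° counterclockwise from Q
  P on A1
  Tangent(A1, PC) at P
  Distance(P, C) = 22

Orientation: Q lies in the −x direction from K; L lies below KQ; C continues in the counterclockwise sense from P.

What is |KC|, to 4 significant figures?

31.53

On A1, Q sits at bearing 90° from L; a 135° counterclockwise sweep puts P at bearing 225°, so P = L + 8.3·(cos 225°, sin 225°) = (-26.07, -14.17). A1 meets PC tangentially, so LP is at right angles to PC, so PC runs along (−sin 225°, cos 225°); with |PC| = 22.0, C = (-10.51, -29.73). Then |KC| = |C − K| = 31.53.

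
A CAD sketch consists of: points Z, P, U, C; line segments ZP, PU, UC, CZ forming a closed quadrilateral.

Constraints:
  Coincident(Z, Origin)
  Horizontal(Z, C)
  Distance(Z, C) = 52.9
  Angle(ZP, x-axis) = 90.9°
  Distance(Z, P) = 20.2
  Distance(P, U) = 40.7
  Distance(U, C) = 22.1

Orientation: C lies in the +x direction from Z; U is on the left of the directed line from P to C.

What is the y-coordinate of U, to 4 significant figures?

18.18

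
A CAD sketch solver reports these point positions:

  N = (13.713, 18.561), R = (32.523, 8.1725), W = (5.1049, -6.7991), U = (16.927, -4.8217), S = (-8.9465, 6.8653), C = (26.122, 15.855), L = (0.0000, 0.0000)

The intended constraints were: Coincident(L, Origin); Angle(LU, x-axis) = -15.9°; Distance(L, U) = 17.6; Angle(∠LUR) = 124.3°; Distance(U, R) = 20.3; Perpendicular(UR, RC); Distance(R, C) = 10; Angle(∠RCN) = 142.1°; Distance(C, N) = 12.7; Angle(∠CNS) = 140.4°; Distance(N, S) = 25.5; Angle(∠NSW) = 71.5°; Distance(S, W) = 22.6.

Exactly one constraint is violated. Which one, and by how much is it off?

Distance(S, W) = 22.6 — off by 3.00.

L = (0.00, 0.00) ✓; LU at -15.90° ✓; |LU| = 17.60 ✓; ∠LUR = 124.3° ✓; |UR| = 20.30 ✓; ∠(UR, RC) = 90.00° ✓; |RC| = 10.00 ✓; ∠RCN = 142.1° ✓; |CN| = 12.70 ✓; ∠CNS = 140.4° ✓; |NS| = 25.50 ✓; ∠NSW = 71.50° ✓; |SW| = 19.60 ✗.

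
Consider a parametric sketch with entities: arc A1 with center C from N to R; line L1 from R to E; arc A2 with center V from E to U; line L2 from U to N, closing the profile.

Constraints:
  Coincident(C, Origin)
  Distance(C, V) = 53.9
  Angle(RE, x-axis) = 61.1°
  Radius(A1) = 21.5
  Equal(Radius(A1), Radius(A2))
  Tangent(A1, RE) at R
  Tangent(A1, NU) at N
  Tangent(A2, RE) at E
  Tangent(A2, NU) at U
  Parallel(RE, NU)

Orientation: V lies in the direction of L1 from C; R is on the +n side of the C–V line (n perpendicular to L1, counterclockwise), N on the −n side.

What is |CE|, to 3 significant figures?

58.0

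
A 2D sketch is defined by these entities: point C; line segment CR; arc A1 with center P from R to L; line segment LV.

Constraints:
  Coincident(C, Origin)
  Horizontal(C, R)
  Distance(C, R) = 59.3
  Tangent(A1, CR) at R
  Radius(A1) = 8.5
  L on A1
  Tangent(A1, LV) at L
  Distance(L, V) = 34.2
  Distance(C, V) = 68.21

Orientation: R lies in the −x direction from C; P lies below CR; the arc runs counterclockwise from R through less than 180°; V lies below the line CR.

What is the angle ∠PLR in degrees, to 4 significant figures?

32.73°

Checks: |PL| = 8.500 ✓; ∠(PL, LV) = 90.00° ✓; |LV| = 34.20 ✓; |CV| = 68.21 ✓.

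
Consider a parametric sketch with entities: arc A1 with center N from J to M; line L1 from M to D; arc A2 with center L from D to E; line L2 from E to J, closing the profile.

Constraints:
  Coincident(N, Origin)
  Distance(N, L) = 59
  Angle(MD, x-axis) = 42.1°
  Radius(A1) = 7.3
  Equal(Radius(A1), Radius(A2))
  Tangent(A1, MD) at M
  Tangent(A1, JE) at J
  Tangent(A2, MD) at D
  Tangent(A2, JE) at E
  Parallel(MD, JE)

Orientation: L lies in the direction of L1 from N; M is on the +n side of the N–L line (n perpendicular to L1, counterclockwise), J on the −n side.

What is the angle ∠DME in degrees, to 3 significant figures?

13.9°

The slot axis is L1's direction at 42.1°, so u = (cos 42.1°, sin 42.1°) = (0.742, 0.670) and n = (−sin 42.1°, cos 42.1°) = (-0.670, 0.742). N is at the origin and L lies 59.0 along u from N, so L = 59.0·u = (43.8, 39.6). Tangency of A1 to both parallel lines with radius 7.3 puts M and J at N ± 7.3·n: M = (-4.89, 5.42), J = (4.89, -5.42). Equal radii place D and E the same way about L: D = L + 7.3·n = (38.9, 45.0), E = L − 7.3·n = (48.7, 34.1). Then cos ∠DME = MD·ME / (|MD||ME|), giving 13.9°.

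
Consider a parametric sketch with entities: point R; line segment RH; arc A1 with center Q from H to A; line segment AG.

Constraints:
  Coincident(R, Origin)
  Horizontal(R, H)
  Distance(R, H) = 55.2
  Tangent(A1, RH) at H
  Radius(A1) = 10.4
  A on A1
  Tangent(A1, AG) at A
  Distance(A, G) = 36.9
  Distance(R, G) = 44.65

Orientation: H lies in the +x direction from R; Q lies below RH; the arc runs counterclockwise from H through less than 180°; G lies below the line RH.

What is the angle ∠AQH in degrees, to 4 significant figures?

57.41°

R is at the origin; R and H share the same y with |RH| = 55.2 and H on the +x side, so H = (55.20, 0.000). Tangency of A1 to RH means the radius QH is perpendicular to RH, so Q = H + (0, -10.4) = (55.20, -10.40). Since QA ⟂ AG (tangency), |QG| = √(10.4² + 36.9²) = 38.34 regardless of where A sits on A1. So G lies on both circle(R, 44.65) and circle(Q, 38.34); the below-RH intersection is G = (26.56, -35.89). A is the foot of the tangent from G: A = (46.44, -4.799).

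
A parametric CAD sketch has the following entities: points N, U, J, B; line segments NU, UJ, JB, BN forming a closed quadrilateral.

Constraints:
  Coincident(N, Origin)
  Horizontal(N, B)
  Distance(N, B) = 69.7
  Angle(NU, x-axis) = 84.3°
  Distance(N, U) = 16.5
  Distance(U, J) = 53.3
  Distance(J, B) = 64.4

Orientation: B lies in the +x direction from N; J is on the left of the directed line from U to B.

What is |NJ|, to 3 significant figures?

67.3

Checks: |UJ| = 53.30 ✓; |JB| = 64.40 ✓.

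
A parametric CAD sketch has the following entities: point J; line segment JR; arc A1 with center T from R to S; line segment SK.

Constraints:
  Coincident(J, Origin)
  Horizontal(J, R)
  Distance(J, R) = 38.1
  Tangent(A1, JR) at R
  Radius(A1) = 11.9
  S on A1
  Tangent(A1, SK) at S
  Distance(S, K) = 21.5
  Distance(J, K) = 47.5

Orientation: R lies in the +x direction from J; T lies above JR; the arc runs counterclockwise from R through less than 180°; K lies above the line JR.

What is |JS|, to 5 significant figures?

50.789

Checks: |TS| = 11.90 ✓; ∠(TS, SK) = 90.00° ✓; |SK| = 21.50 ✓; |JK| = 47.50 ✓.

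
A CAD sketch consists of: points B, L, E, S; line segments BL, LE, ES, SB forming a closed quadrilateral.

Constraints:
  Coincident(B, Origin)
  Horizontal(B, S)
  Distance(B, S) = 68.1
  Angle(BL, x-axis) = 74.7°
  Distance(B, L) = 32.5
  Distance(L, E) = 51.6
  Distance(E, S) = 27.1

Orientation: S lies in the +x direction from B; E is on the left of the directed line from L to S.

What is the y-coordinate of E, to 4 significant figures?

25.82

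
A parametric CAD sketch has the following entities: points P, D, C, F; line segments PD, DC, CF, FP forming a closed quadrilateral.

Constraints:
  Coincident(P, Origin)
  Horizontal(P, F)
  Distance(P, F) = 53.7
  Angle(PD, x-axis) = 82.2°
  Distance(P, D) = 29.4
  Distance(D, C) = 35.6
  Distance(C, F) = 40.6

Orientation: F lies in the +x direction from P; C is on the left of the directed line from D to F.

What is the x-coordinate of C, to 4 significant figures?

38.55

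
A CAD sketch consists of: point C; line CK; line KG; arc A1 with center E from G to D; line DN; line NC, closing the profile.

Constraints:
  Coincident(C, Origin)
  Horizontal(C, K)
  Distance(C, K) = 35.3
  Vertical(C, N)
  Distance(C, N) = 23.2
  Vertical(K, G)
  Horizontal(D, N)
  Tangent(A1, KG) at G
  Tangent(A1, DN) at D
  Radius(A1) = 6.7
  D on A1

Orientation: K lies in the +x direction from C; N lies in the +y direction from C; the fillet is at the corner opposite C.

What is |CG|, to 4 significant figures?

38.97

The virtual corner opposite C is at (35.30, 23.20). Since A1 is tangent to KG there, EG ⟂ KG and A1 meets DN tangentially, so ED is at right angles to DN, with radius 6.7, so the center E sits 6.7 in from both sides at E = (28.60, 16.50). That places the tangent points at G = (35.30, 16.50) on KG and D = (28.60, 23.20) on DN. Then |CG| = |G − C| = 38.97.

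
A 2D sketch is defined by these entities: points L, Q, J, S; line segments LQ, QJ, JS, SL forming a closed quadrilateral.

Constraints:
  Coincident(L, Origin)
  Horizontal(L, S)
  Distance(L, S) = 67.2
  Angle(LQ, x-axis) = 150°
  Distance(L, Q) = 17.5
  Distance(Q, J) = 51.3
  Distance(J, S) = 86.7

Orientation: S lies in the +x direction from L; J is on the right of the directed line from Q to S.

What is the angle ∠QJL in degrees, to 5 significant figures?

18.876°

L is at the origin; L and S share the same y with |LS| = 67.2 and S in +x, so S = (67.2, 0). LQ runs at 150.0° with |LQ| = 17.5, so Q = (-15.155, 8.7500). J is determined by |QJ| = 51.3 and |JS| = 86.7 together: it lies at the intersection of circle(Q, 51.3) and circle(S, 86.7). With |QS| = 82.819, the foot of the radical line on QS is 11.916 from Q and the perpendicular offset is √(51.3² − 11.916²) = 49.897. Taking the right-of-QS solution: J = (-8.5776, -42.127).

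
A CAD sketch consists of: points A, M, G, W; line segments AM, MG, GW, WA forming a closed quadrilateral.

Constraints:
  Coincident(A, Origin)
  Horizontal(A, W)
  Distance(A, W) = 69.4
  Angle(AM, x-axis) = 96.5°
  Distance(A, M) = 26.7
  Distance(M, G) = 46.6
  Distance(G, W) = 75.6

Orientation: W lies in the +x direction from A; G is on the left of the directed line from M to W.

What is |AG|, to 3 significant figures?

67.9

A is at the origin; AW is horizontal with |AW| = 69.4 and W in +x, so W = (69.4, 0). AM runs at 96.5° with |AM| = 26.7, so M = (-3.02, 26.5). G is determined by |MG| = 46.6 and |GW| = 75.6 together: it lies at the intersection of circle(M, 46.6) and circle(W, 75.6). With |MW| = 77.1, the foot of the radical line on MW is 15.6 from M and the perpendicular offset is √(46.6² − 15.6²) = 43.9. Taking the left-of-MW solution: G = (26.7, 62.4).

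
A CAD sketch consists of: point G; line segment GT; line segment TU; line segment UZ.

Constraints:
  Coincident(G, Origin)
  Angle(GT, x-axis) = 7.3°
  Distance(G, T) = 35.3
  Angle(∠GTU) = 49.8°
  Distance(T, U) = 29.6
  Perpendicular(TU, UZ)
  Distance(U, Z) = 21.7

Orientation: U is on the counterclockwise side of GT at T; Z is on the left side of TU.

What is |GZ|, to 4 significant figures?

8.610

G is at the origin; GT runs at 7.3° with length 35.3, so T = 35.3·(cos 7.3°, sin 7.3°) = (35.01, 4.485). ∠GTU = 49.8°, so TU runs at 7.3° + (180° − 49.8°) = 137.5° from the x-axis; with |TU| = 29.6, U = T + 29.6·(cos 137.5°, sin 137.5°) = (13.19, 24.48). TU is perpendicular to UZ; with |UZ| = 21.7 on the left of TU, Z = U + 21.7·(-0.6756, -0.7373) = (-1.470, 8.484). Then |GZ| = |Z − G| = 8.610.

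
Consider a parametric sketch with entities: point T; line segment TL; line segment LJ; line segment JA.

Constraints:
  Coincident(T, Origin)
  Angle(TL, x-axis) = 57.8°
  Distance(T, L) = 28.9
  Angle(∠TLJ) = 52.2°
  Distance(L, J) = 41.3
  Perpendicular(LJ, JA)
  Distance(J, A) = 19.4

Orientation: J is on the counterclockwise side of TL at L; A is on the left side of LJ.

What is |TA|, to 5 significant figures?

23.836

∠TLJ = 52.2°, so LJ runs at 57.8° + (180° − 52.2°) = 185.60° from the x-axis; with |LJ| = 41.3, J = L + 41.3·(cos 185.60°, sin 185.60°) = (-25.703, 20.425). The perpendicularity gives JA at right angles to LJ; with |JA| = 19.4 on the left of LJ, A = J + 19.4·(0.097583, -0.99523) = (-23.810, 1.1174). Then |TA| = |A − T| = 23.836.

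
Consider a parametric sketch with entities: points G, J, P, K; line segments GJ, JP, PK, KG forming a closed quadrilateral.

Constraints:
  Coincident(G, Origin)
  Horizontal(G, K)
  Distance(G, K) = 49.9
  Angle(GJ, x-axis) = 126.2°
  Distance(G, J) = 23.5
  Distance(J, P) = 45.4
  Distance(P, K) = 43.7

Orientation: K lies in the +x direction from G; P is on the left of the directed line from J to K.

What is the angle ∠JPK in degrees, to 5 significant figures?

96.607°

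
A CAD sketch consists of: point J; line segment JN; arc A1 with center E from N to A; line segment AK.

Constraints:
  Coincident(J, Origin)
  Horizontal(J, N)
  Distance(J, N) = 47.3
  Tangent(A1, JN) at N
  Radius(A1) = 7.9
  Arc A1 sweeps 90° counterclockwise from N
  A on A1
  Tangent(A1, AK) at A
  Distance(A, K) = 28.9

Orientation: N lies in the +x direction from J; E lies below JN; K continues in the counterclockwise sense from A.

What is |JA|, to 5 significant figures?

40.184

J is at the origin; JN is horizontal with |JN| = 47.3 and N on the +x side, so N = (47.300, 0.0000). The tangent condition forces EN to be normal to JN, so E = N + (0, -7.9) = (47.300, -7.9000). On A1, N sits at bearing 90° from E; a 90° counterclockwise sweep puts A at bearing 180°, so A = E + 7.9·(cos 180°, sin 180°) = (39.400, -7.9000). Then |JA| = |A − J| = 40.184.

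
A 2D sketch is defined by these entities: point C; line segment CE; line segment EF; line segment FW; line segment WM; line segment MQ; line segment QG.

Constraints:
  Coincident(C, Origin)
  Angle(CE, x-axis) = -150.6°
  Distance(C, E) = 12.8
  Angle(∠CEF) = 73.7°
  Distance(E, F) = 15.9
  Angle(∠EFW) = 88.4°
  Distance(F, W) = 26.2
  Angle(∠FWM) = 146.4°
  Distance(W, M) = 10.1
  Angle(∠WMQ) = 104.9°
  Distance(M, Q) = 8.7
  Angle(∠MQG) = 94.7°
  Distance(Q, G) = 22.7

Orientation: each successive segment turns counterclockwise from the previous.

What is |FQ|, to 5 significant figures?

34.698

∠FWM = 146.4° gives WM at 80.900° from the x-axis; with |WM| = 10.1, M = (19.593, 11.839). ∠WMQ = 104.9° gives MQ at 156.00° from the x-axis; with |MQ| = 8.7, Q = (11.645, 15.378). Then |FQ| = |Q − F| = 34.698.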